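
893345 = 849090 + 44255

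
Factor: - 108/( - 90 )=6/5  =  2^1*3^1*5^(-1) 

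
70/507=70/507 = 0.14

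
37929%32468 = 5461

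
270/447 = 90/149  =  0.60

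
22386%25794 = 22386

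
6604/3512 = 1 + 773/878 = 1.88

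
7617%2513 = 78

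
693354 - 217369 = 475985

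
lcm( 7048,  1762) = 7048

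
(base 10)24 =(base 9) 26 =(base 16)18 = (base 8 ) 30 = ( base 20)14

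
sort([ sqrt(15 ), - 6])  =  [-6, sqrt( 15)] 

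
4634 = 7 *662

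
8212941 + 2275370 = 10488311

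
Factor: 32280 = 2^3*3^1*5^1*269^1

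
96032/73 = 96032/73 = 1315.51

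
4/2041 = 4/2041 = 0.00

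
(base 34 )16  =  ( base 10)40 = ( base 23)1H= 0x28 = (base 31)19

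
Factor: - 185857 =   -  7^2*3793^1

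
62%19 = 5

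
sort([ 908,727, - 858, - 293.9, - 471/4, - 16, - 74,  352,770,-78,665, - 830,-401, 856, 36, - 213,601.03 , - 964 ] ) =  [ - 964,-858, - 830,-401, - 293.9, - 213, - 471/4,-78, - 74, - 16,36, 352,601.03,665,  727 , 770,856,908 ] 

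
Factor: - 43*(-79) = 3397 = 43^1 *79^1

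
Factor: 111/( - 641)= -3^1*37^1*641^ ( - 1)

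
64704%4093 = 3309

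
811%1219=811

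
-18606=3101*(-6 ) 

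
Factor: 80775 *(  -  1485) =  - 119950875 = - 3^5*5^3*11^1*359^1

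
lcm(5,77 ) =385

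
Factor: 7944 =2^3 * 3^1*331^1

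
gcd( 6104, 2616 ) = 872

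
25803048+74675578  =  100478626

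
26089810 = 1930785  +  24159025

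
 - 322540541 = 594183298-916723839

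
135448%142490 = 135448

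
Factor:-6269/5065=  - 5^(-1 )*1013^ ( - 1)*6269^1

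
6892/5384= 1723/1346 = 1.28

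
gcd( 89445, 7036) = 1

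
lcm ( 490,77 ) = 5390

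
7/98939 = 7/98939 = 0.00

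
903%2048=903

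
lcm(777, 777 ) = 777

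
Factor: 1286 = 2^1*643^1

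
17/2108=1/124 = 0.01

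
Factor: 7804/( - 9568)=-1951/2392= -2^( - 3)*13^( - 1)*23^( - 1)*1951^1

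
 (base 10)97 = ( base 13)76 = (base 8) 141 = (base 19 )52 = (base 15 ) 67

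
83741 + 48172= 131913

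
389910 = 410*951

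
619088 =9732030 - 9112942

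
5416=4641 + 775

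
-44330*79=  -  3502070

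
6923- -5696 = 12619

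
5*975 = 4875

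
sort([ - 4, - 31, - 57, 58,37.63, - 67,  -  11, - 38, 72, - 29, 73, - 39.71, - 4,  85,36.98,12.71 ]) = [ - 67, - 57, - 39.71, - 38, - 31,- 29, - 11,-4,- 4,  12.71,36.98,  37.63, 58,72, 73, 85]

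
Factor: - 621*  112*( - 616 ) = 2^7 * 3^3 * 7^2 * 11^1 * 23^1=42844032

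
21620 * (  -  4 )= -86480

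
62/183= 62/183 = 0.34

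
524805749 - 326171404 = 198634345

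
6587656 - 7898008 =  - 1310352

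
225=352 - 127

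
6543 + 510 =7053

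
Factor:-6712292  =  -2^2 * 1678073^1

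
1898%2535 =1898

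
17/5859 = 17/5859 = 0.00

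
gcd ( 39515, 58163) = 7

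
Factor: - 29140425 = - 3^3 * 5^2 * 23^1*1877^1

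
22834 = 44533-21699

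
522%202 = 118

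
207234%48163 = 14582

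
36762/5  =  36762/5 = 7352.40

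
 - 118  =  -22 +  - 96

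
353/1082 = 353/1082 =0.33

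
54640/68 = 803 + 9/17 = 803.53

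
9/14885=9/14885=0.00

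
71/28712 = 71/28712 = 0.00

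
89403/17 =5259 = 5259.00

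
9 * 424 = 3816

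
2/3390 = 1/1695 = 0.00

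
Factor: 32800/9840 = 2^1 * 3^ ( - 1)*5^1  =  10/3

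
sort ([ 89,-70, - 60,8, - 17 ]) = [-70,-60,-17,8,89 ]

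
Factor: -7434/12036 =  - 21/34 = - 2^( - 1)*3^1*7^1*17^( - 1)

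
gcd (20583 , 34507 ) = 1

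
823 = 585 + 238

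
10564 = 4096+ 6468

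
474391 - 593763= - 119372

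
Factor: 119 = 7^1*17^1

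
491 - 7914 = - 7423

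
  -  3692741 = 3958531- 7651272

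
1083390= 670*1617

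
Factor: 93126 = 2^1 * 3^1*11^1 * 17^1*83^1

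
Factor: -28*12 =-336= - 2^4*3^1*7^1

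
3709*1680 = 6231120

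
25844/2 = 12922=12922.00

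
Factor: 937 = 937^1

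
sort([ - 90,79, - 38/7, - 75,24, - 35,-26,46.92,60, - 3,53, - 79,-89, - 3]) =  [-90, - 89,  -  79, - 75, - 35, - 26 ,- 38/7, - 3, - 3, 24, 46.92, 53,60, 79 ] 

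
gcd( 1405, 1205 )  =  5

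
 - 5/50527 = - 1 +50522/50527 = - 0.00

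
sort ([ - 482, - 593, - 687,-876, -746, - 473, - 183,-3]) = [-876,  -  746, -687,-593, - 482,  -  473, - 183, - 3] 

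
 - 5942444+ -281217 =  - 6223661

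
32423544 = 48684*666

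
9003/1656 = 5 + 241/552 = 5.44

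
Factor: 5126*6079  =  31160954 = 2^1*11^1*233^1*6079^1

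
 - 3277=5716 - 8993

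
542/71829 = 542/71829= 0.01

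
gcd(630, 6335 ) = 35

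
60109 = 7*8587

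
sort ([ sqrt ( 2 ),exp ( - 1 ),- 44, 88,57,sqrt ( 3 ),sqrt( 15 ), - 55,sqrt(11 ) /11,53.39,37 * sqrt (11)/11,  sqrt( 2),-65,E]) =[ - 65, - 55, - 44, sqrt(  11 ) /11,exp(  -  1 ),sqrt( 2 ),sqrt(2), sqrt( 3),E,sqrt( 15 ),37*sqrt ( 11)/11,53.39, 57,88]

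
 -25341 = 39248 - 64589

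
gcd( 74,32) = 2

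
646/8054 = 323/4027 = 0.08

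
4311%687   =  189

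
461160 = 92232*5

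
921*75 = 69075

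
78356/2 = 39178 = 39178.00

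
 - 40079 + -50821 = - 90900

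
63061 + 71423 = 134484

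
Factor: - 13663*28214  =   - 385487882 = - 2^1*13^1 *1051^1*14107^1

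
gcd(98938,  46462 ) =2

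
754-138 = 616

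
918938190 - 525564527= 393373663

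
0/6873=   0 =0.00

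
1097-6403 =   -  5306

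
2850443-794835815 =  - 791985372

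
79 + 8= 87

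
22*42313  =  930886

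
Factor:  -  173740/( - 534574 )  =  86870/267287=2^1 * 5^1 * 7^1*17^1*73^1*137^ ( - 1)*1951^( - 1 )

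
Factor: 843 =3^1*281^1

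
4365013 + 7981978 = 12346991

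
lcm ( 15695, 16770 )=1224210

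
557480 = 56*9955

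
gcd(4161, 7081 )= 73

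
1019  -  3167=-2148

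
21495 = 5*4299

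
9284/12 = 2321/3 =773.67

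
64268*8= 514144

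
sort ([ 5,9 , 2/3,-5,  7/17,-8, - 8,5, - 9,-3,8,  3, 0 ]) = [ - 9, - 8, - 8, - 5, - 3,0,  7/17 , 2/3, 3, 5,5,8,  9 ]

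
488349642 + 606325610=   1094675252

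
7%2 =1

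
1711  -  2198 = - 487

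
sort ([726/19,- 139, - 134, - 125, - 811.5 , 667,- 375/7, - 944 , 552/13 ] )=[-944, - 811.5,  -  139, - 134, - 125, - 375/7, 726/19,552/13,667]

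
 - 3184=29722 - 32906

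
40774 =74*551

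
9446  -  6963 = 2483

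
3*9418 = 28254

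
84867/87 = 28289/29 = 975.48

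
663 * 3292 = 2182596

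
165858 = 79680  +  86178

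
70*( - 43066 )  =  -3014620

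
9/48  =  3/16=0.19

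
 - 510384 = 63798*( - 8 )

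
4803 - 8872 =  - 4069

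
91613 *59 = 5405167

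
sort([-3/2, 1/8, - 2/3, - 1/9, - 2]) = [ - 2, - 3/2, - 2/3, - 1/9,1/8 ]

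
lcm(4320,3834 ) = 306720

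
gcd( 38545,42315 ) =65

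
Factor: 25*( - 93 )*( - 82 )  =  190650 = 2^1*3^1*5^2*31^1*41^1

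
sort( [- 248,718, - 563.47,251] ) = [ - 563.47, - 248, 251,718] 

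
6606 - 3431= 3175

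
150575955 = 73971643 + 76604312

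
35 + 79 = 114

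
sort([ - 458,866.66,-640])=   [-640,-458,866.66]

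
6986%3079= 828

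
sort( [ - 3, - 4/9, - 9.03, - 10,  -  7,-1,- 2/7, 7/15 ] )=[ - 10, - 9.03, - 7, - 3, - 1, - 4/9  , - 2/7,7/15]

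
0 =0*782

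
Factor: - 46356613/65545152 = -2^( -6 )*3^( - 1) *337^( - 1 )*1013^(-1 )*46356613^1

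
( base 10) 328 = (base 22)ek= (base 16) 148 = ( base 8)510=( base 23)E6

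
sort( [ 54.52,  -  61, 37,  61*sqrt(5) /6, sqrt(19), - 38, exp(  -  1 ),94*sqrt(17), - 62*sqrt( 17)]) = [ - 62*sqrt (17), - 61, - 38, exp( - 1 ), sqrt(19), 61 *sqrt( 5)/6 , 37, 54.52, 94 * sqrt( 17 )] 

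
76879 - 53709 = 23170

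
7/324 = 7/324 = 0.02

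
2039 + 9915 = 11954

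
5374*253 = 1359622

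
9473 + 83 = 9556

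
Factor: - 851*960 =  - 816960 = - 2^6 * 3^1 * 5^1*23^1*37^1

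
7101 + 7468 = 14569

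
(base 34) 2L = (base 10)89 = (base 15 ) 5E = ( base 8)131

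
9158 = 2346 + 6812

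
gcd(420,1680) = 420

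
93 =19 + 74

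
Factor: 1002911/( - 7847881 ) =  - 7^1*13^1 * 103^1*107^1*7847881^(-1)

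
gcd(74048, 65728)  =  832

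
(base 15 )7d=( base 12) 9a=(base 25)4I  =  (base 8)166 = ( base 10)118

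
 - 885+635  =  - 250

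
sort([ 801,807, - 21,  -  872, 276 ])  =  [-872, -21,  276,  801,807]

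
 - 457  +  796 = 339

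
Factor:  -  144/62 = - 2^3*3^2*31^( - 1 )  =  - 72/31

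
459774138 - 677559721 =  - 217785583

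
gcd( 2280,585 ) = 15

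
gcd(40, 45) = 5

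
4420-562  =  3858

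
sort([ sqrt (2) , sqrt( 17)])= [ sqrt(2) , sqrt(17)] 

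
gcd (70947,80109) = 9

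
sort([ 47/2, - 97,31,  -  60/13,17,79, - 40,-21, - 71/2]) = [-97, - 40, - 71/2, - 21, - 60/13, 17 , 47/2,  31,79]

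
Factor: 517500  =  2^2*3^2*5^4*23^1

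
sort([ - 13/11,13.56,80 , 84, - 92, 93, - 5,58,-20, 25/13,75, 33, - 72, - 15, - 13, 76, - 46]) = [ - 92,  -  72, - 46, - 20, - 15, - 13, - 5,-13/11,25/13,13.56,33, 58, 75,  76,80, 84,93]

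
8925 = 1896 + 7029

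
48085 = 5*9617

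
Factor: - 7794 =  - 2^1 * 3^2 * 433^1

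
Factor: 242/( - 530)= - 5^(  -  1)*11^2*53^( - 1) = - 121/265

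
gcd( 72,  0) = 72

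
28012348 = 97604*287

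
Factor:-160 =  - 2^5*5^1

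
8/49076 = 2/12269 = 0.00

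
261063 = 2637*99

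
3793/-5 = - 3793/5=-758.60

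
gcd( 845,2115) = 5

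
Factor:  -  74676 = -2^2*3^1*7^2*127^1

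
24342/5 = 24342/5 = 4868.40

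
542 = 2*271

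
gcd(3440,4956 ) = 4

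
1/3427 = 1/3427 = 0.00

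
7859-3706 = 4153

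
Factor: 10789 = 10789^1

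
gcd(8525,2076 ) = 1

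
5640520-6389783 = -749263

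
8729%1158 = 623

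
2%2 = 0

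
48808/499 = 48808/499 =97.81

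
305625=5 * 61125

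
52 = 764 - 712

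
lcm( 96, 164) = 3936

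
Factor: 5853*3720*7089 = 2^3* 3^3*5^1*17^1*31^1*139^1*1951^1 = 154349931240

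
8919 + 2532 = 11451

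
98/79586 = 49/39793 = 0.00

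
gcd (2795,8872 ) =1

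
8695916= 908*9577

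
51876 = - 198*( - 262) 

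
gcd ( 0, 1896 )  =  1896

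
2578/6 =429+2/3 = 429.67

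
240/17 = 14 + 2/17 = 14.12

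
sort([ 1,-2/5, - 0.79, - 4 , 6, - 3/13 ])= [ - 4 , - 0.79, - 2/5, - 3/13,1 , 6 ]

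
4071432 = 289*14088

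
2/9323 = 2/9323 = 0.00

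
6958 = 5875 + 1083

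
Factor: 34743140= 2^2 * 5^1*43^1*71^1*569^1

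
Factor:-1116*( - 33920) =2^9 *3^2*5^1*31^1*53^1 =37854720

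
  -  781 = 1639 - 2420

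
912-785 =127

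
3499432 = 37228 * 94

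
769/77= 769/77  =  9.99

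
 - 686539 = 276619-963158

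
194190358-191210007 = 2980351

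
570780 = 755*756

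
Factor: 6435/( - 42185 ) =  - 3^2 * 59^(-1 ) =- 9/59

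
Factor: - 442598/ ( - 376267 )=754/641 = 2^1*13^1 * 29^1 * 641^( - 1 ) 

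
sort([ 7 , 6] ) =[6 , 7 ]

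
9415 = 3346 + 6069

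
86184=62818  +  23366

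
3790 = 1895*2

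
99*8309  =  822591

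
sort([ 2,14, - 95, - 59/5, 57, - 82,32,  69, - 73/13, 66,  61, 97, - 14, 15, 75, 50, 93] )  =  [ - 95, - 82, - 14, - 59/5, - 73/13, 2, 14, 15, 32, 50, 57, 61,66, 69, 75,93, 97 ]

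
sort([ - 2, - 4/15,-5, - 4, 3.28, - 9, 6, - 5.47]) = [ - 9,-5.47, - 5, - 4, - 2, - 4/15, 3.28, 6] 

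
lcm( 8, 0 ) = 0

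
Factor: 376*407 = 2^3*11^1*37^1*47^1 = 153032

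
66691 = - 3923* ( - 17)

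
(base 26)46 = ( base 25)4a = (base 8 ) 156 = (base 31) 3h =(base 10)110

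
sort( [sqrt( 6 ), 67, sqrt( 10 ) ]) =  [ sqrt( 6 ), sqrt( 10 ), 67]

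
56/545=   56/545=0.10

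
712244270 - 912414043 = - 200169773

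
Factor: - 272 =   -  2^4 * 17^1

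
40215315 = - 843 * ( - 47705 ) 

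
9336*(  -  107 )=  - 998952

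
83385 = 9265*9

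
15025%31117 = 15025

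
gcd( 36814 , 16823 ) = 1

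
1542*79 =121818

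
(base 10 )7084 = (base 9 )10641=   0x1bac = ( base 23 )d90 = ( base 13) 32BC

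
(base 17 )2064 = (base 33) 93W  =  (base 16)26cc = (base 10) 9932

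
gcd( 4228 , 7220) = 4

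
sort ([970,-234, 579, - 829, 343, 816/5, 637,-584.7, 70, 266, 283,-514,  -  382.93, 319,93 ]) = [-829,  -  584.7,  -  514,-382.93,-234, 70,93, 816/5, 266,283, 319, 343  ,  579,637 , 970 ] 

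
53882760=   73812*730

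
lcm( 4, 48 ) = 48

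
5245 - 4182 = 1063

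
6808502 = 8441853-1633351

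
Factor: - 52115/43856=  - 2^(-4) * 5^1*7^1*1489^1*2741^( - 1)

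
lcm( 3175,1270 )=6350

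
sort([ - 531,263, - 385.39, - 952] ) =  [-952, - 531 ,- 385.39,263 ]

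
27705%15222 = 12483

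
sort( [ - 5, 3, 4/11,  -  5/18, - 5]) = [ - 5, - 5,-5/18 , 4/11, 3]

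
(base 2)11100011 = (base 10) 227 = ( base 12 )16B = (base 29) 7O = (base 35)6H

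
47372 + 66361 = 113733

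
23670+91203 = 114873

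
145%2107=145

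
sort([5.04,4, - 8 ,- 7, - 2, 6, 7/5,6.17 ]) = [ -8,-7,-2, 7/5, 4, 5.04,6, 6.17]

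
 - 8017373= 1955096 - 9972469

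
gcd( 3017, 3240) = 1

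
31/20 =1 + 11/20 = 1.55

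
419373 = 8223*51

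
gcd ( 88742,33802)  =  2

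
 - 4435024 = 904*( -4906 )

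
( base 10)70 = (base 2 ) 1000110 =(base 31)28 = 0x46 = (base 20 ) 3A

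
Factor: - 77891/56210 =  - 2^( - 1)*5^( - 1 )*7^( -1)*97^1 = - 97/70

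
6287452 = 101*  62252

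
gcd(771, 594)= 3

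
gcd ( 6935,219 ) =73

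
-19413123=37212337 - 56625460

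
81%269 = 81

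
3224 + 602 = 3826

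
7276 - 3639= 3637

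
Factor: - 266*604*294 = - 47235216 = -  2^4*3^1*7^3*19^1*151^1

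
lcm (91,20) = 1820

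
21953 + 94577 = 116530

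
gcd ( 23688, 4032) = 504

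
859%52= 27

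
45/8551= 45/8551= 0.01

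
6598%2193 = 19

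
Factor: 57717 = 3^2*  11^2 * 53^1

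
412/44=9 + 4/11 = 9.36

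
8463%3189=2085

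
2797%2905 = 2797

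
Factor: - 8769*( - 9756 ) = 2^2 * 3^3*37^1*79^1*271^1 = 85550364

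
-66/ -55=1 + 1/5= 1.20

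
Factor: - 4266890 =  - 2^1*5^1*43^1*9923^1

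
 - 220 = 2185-2405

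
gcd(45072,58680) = 72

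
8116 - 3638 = 4478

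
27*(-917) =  - 24759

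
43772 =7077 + 36695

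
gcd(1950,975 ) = 975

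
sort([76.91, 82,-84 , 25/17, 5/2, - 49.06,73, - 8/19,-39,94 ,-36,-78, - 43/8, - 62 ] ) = [ - 84, - 78, - 62, - 49.06, -39, - 36, - 43/8, - 8/19,25/17, 5/2 , 73, 76.91,82, 94]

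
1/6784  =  1/6784 = 0.00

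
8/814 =4/407= 0.01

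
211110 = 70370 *3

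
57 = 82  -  25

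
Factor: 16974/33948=2^(-1) = 1/2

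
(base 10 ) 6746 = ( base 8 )15132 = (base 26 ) 9pc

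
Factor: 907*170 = 2^1 * 5^1*17^1 *907^1= 154190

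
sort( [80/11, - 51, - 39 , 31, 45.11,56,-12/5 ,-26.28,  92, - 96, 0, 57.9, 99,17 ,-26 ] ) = [ - 96 , - 51, - 39 , - 26.28, - 26 , - 12/5, 0, 80/11, 17,  31, 45.11,  56,57.9 , 92,99] 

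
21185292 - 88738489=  - 67553197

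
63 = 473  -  410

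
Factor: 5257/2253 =3^( - 1) * 7^1 = 7/3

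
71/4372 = 71/4372 = 0.02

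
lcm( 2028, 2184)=28392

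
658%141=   94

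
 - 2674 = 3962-6636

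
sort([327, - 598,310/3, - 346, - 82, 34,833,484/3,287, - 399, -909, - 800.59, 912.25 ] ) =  [  -  909, - 800.59,  -  598, - 399, - 346 , - 82, 34,310/3, 484/3,287, 327,833,912.25]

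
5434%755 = 149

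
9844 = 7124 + 2720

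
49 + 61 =110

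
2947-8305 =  - 5358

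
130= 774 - 644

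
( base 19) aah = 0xee9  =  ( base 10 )3817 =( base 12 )2261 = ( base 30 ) 477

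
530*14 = 7420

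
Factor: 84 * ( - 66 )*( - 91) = 504504 = 2^3*3^2*7^2*11^1*13^1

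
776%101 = 69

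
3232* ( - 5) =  - 16160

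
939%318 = 303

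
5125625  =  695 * 7375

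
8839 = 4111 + 4728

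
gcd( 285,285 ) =285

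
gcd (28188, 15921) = 261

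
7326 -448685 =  - 441359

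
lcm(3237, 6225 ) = 80925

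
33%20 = 13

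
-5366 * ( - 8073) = 43319718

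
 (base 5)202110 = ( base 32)6c2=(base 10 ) 6530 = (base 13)2c84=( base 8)14602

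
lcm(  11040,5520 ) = 11040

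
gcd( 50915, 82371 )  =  1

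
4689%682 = 597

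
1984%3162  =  1984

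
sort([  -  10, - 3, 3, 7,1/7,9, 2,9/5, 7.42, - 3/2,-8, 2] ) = [ - 10, - 8, - 3, - 3/2, 1/7,  9/5,2,2, 3,7,7.42, 9]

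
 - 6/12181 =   -  6/12181 = -  0.00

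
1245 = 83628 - 82383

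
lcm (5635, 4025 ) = 28175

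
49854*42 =2093868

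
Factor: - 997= - 997^1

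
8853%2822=387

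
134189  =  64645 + 69544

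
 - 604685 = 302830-907515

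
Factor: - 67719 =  - 3^1*22573^1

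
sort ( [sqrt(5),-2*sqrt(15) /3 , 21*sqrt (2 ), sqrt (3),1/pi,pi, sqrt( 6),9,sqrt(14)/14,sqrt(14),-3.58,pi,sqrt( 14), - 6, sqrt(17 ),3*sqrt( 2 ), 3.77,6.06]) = [  -  6, -3.58, - 2*sqrt(15)/3, sqrt(14)/14,  1/pi,sqrt(3 ),  sqrt(5),sqrt( 6),pi,  pi,sqrt( 14),sqrt(14),3.77,sqrt ( 17), 3*sqrt ( 2) , 6.06, 9,21*sqrt(2 ) ]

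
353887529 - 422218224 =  - 68330695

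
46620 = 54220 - 7600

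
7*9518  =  66626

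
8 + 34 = 42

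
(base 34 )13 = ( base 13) 2b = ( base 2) 100101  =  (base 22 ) 1f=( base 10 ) 37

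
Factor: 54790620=2^2 *3^1*  5^1*913177^1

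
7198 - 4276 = 2922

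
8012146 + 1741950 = 9754096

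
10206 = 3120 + 7086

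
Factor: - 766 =- 2^1 * 383^1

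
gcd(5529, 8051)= 97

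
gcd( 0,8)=8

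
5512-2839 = 2673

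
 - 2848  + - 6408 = - 9256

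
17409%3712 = 2561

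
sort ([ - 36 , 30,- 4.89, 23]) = [ - 36, - 4.89,23, 30]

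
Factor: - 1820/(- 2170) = 26/31 = 2^1* 13^1*31^( - 1)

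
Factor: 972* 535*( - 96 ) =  - 2^7*3^6*5^1* 107^1 = - 49921920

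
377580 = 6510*58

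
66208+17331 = 83539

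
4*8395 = 33580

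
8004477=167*47931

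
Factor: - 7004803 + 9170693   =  2165890 =2^1*5^1*59^1*3671^1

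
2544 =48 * 53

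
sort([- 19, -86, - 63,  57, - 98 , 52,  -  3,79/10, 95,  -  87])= [ - 98, - 87, - 86, - 63, - 19 , - 3,79/10,52, 57,95 ] 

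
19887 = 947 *21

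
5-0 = 5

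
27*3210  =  86670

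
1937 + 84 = 2021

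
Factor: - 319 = -11^1*29^1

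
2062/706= 1031/353= 2.92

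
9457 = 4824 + 4633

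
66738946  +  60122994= 126861940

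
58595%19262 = 809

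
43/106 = 43/106 = 0.41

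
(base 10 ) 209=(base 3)21202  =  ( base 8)321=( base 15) de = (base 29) 76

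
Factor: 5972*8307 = 2^2*3^2*13^1 * 71^1*1493^1 = 49609404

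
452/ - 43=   -  11+21/43 = - 10.51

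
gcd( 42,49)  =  7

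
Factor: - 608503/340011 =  - 3^( - 3)*7^( - 1)*257^ (-1) * 86929^1 = -86929/48573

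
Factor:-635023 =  - 239^1 *2657^1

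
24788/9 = 24788/9 = 2754.22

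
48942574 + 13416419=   62358993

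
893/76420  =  893/76420 = 0.01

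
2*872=1744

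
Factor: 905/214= 2^( - 1)*5^1*107^ ( - 1 )*181^1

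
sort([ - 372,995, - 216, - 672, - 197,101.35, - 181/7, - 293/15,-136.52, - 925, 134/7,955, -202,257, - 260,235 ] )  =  [ - 925, - 672, - 372, - 260, - 216, - 202, -197,-136.52, - 181/7,- 293/15,  134/7, 101.35, 235,257,955,  995 ] 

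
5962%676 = 554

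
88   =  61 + 27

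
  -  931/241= -931/241=- 3.86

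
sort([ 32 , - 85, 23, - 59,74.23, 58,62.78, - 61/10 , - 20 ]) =[ - 85, - 59, - 20,-61/10,23,32 , 58,62.78,74.23] 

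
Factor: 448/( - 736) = - 14/23 = - 2^1 * 7^1* 23^( - 1) 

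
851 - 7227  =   - 6376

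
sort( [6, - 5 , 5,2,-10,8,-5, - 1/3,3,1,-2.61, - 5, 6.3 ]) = [ - 10,-5,-5,-5, - 2.61,-1/3,1, 2, 3,  5,6,6.3, 8 ] 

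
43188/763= 43188/763 = 56.60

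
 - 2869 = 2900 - 5769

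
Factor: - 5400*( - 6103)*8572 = 2^5*3^3*5^2* 17^1*359^1*2143^1 = 282500546400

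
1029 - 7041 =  - 6012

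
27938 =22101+5837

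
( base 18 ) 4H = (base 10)89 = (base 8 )131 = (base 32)2P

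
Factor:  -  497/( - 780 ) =2^( - 2)*3^( - 1 )*5^( - 1 )*7^1*13^(-1 )*71^1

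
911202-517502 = 393700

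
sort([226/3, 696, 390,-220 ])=[-220, 226/3, 390,696]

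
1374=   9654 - 8280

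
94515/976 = 96+819/976 = 96.84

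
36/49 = 36/49=0.73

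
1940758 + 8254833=10195591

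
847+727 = 1574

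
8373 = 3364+5009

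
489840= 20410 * 24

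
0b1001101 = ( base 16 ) 4D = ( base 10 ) 77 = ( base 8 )115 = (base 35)27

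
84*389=32676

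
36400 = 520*70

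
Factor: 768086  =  2^1*11^1*34913^1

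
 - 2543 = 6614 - 9157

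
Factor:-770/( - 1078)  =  5/7  =  5^1*7^( - 1 ) 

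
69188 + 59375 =128563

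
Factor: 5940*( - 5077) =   -  30157380= - 2^2*3^3*5^1*11^1*5077^1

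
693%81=45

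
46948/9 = 5216 + 4/9= 5216.44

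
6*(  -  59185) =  - 355110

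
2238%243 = 51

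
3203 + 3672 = 6875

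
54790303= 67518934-12728631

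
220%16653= 220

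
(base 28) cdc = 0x2638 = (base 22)K4G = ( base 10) 9784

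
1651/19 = 86 + 17/19 = 86.89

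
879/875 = 879/875=1.00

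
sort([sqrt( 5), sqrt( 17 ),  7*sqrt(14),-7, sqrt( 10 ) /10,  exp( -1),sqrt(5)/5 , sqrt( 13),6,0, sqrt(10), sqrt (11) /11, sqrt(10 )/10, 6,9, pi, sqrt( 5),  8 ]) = [ - 7,  0,sqrt(11 ) /11, sqrt(10 )/10, sqrt(10 )/10, exp(-1 ),  sqrt(5 ) /5,  sqrt(5), sqrt(  5 ), pi,sqrt(10), sqrt( 13), sqrt ( 17), 6,6 , 8,9,7*sqrt(14 )] 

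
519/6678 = 173/2226 = 0.08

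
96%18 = 6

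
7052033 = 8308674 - 1256641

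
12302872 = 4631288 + 7671584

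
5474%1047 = 239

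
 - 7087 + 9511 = 2424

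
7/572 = 7/572 = 0.01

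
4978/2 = 2489= 2489.00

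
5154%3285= 1869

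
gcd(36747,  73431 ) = 9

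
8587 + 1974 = 10561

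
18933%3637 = 748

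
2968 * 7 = 20776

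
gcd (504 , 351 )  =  9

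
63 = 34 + 29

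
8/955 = 8/955 = 0.01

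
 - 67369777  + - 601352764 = - 668722541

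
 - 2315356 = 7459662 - 9775018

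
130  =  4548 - 4418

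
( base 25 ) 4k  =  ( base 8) 170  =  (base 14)88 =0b1111000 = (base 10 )120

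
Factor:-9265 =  -5^1 * 17^1 * 109^1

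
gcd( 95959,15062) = 1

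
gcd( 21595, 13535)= 5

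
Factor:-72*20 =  - 1440=- 2^5*3^2 *5^1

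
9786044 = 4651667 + 5134377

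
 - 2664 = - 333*8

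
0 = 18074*0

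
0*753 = 0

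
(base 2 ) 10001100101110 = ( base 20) 12A6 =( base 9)13316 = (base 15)2A06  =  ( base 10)9006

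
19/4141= 19/4141 =0.00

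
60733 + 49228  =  109961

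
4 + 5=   9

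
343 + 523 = 866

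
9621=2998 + 6623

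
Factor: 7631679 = 3^1*11^1* 281^1*823^1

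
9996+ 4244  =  14240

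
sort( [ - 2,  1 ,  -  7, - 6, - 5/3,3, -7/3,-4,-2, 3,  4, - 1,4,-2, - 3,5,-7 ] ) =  [-7, - 7, - 6,  -  4,-3,-7/3, - 2,-2, - 2, - 5/3, - 1,1,3,  3, 4,4, 5]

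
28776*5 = 143880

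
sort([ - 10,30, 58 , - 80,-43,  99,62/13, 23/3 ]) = [-80 , - 43,  -  10,  62/13, 23/3,30, 58,  99 ]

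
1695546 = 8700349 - 7004803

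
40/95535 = 8/19107 = 0.00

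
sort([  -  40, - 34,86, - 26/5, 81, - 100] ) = [ - 100, - 40, - 34 , - 26/5,81 , 86]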